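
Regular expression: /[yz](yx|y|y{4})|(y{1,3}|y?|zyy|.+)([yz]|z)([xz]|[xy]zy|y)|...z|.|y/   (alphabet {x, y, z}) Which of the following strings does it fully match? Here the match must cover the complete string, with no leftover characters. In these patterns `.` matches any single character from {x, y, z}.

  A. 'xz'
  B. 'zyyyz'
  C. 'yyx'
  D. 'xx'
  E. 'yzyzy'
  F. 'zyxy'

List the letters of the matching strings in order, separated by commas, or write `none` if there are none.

A. 'xz' → no match
B. 'zyyyz' → match
C. 'yyx' → match
D. 'xx' → no match
E. 'yzyzy' → match
F. 'zyxy' → no match

B, C, E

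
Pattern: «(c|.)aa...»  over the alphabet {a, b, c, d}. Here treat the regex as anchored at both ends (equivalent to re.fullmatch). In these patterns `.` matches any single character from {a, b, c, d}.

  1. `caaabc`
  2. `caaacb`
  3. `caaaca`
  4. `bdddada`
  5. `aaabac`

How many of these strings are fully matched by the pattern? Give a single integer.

1. `caaabc` → match
2. `caaacb` → match
3. `caaaca` → match
4. `bdddada` → no match
5. `aaabac` → match
Total matched: 4

4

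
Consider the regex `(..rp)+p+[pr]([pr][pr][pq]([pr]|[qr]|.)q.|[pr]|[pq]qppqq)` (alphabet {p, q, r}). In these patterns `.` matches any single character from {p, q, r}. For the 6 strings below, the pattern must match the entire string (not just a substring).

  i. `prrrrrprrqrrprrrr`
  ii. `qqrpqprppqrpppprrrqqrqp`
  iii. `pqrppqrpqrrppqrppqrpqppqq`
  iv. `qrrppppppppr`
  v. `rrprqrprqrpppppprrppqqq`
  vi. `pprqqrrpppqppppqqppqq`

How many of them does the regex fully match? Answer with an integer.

1

i → no match
ii → no match
iii → no match
iv → match
v → no match
vi → no match
Total matched: 1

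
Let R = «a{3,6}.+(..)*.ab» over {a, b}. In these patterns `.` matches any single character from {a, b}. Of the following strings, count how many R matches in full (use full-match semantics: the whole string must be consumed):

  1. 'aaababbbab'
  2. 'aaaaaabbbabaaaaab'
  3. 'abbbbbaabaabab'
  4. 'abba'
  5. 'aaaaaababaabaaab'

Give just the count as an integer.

3

1. 'aaababbbab' → match
2 → match
3 → no match
4. 'abba' → no match — must end with 'ab'
5 → match
Total matched: 3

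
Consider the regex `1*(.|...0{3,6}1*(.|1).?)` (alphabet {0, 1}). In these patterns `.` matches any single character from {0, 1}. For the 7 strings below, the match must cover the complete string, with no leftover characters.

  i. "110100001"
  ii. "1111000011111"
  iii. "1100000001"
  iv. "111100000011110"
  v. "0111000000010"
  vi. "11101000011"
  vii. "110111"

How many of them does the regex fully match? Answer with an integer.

5

i → match
ii → match
iii → match
iv → match
v → no match
vi → match
vii → no match
Total matched: 5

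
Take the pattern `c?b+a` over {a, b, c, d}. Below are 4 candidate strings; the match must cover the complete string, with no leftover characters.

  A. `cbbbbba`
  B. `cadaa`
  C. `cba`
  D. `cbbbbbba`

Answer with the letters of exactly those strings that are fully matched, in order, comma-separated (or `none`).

A, C, D

A. `cbbbbba` → match
B. `cadaa` → no match — must end with `ba`
C. `cba` → match
D. `cbbbbbba` → match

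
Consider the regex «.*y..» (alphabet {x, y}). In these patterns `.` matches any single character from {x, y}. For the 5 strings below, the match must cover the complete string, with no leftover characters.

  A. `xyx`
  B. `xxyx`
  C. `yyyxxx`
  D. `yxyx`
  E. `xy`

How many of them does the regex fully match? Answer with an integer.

A → no match
B → no match
C → no match
D → no match
E → no match
Total matched: 0

0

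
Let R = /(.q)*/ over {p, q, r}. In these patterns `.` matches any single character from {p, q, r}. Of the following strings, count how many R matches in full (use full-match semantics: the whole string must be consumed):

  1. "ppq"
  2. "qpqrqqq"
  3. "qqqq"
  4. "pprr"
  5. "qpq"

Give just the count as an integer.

1 → no match
2 → no match
3 → match
4 → no match
5 → no match
Total matched: 1

1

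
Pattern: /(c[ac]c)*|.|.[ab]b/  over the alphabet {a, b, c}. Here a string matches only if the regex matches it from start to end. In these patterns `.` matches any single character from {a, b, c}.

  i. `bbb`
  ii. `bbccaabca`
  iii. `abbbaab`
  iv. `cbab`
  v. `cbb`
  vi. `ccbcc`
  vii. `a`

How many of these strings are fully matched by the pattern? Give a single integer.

3

i → match
ii → no match
iii → no match
iv → no match
v → match
vi → no match
vii → match
Total matched: 3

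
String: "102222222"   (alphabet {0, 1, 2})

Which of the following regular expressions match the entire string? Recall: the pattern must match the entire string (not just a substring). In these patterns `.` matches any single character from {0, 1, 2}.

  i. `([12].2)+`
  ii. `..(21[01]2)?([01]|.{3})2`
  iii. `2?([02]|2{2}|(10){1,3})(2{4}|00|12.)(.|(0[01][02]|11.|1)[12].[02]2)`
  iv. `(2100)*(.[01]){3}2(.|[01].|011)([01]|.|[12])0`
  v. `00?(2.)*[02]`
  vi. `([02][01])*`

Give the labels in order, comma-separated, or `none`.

i → match
ii → no match
iii → no match
iv → no match — must end with "0"
v → no match — must start with "0"
vi → no match

i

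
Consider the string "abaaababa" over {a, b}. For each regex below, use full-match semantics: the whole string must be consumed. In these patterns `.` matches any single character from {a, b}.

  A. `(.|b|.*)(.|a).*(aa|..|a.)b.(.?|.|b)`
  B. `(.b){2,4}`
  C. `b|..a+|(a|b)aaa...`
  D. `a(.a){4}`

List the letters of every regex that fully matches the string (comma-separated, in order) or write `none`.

A, D

A → match
B → no match — must end with "b"
C → no match
D → match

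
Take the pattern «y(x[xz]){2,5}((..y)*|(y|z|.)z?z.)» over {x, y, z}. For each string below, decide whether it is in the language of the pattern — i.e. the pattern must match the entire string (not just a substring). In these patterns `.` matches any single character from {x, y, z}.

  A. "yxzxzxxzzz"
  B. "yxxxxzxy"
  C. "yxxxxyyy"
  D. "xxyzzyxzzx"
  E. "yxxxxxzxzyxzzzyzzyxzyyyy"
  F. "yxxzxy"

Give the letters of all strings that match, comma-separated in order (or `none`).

A, B, C

A → match
B → match
C → match
D → no match — must start with "yx"
E → no match
F → no match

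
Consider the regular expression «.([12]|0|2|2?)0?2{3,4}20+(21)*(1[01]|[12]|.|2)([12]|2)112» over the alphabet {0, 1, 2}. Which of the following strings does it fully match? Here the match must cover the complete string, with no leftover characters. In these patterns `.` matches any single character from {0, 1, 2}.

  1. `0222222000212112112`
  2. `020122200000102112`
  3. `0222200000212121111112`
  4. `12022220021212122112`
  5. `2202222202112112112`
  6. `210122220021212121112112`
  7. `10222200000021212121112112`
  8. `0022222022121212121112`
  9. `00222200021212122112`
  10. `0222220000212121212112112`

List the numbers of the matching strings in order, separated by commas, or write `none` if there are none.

1 → match
2 → no match
3 → match
4 → match
5 → no match
6 → no match
7 → match
8 → no match
9 → match
10 → match

1, 3, 4, 7, 9, 10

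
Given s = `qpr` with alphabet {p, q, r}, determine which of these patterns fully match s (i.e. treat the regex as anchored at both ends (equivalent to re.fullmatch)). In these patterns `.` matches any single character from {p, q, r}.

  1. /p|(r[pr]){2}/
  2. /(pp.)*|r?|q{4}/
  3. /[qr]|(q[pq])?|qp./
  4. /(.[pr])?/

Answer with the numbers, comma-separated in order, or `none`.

3

1 → no match
2 → no match
3 → match
4 → no match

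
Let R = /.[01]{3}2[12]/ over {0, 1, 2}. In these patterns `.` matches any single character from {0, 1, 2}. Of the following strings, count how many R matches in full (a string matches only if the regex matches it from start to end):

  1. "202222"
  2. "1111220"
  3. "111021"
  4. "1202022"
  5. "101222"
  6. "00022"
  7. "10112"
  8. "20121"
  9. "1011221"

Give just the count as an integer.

1 → no match
2 → no match
3 → match
4 → no match
5 → no match
6 → no match
7 → no match
8 → no match
9 → no match
Total matched: 1

1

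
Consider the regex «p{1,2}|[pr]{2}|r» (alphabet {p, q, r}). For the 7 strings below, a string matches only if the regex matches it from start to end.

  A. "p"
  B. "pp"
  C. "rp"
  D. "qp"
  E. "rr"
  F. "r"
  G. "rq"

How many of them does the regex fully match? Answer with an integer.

A → match
B → match
C → match
D → no match
E → match
F → match
G → no match
Total matched: 5

5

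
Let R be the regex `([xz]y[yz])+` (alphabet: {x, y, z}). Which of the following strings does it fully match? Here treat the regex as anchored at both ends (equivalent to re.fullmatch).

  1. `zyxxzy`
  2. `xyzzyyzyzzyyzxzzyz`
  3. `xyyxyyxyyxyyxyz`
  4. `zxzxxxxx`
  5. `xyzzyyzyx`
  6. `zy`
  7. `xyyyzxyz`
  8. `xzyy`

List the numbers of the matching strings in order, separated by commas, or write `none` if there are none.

3

1 → no match
2 → no match
3 → match
4 → no match
5 → no match
6 → no match
7 → no match
8 → no match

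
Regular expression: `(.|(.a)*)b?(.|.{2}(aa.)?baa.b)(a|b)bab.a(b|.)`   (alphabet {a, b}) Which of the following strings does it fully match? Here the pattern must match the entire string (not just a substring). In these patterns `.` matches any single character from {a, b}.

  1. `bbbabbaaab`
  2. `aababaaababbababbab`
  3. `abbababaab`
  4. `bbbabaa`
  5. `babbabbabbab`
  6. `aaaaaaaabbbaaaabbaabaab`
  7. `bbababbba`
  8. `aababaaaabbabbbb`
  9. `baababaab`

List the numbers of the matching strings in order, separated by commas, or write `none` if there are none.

1 → no match
2 → match
3 → match
4 → no match
5 → no match
6 → no match
7 → no match
8 → no match
9 → match

2, 3, 9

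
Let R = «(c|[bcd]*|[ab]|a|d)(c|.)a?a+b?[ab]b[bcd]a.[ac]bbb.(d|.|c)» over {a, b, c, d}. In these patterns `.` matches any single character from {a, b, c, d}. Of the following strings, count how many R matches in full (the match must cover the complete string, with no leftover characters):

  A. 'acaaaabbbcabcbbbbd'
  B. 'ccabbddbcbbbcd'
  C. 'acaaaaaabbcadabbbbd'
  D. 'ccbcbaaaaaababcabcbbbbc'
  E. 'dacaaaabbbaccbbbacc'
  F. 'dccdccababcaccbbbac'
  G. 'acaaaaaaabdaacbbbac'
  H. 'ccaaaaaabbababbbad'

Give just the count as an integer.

A → match
B → no match
C → match
D → match
E → no match
F → match
G → match
H → match
Total matched: 6

6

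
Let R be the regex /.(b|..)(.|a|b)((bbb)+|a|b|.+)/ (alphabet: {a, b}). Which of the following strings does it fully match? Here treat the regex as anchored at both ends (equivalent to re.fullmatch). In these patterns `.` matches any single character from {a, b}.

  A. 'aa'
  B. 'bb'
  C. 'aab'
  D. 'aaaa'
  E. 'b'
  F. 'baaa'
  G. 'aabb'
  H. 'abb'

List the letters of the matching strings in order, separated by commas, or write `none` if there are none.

A → no match
B → no match
C → no match
D → no match
E → no match
F → no match
G → no match
H → no match

none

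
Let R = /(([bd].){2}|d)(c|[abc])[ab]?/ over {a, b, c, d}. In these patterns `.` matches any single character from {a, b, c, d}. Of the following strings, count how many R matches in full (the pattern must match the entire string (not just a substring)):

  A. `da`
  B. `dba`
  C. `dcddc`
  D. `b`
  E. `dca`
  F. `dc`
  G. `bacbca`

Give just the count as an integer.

A. `da` → match
B. `dba` → match
C. `dcddc` → match
D. `b` → no match
E. `dca` → match
F. `dc` → match
G. `bacbca` → no match
Total matched: 5

5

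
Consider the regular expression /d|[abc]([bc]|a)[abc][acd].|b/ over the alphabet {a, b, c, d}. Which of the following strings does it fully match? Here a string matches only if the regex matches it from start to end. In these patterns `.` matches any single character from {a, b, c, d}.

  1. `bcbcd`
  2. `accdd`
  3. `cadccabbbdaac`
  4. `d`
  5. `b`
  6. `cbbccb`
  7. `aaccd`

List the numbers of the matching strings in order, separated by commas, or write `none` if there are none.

1 → match
2 → match
3 → no match
4 → match
5 → match
6 → no match
7 → match

1, 2, 4, 5, 7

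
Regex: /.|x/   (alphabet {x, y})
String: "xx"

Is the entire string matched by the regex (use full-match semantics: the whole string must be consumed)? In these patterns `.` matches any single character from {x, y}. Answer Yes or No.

No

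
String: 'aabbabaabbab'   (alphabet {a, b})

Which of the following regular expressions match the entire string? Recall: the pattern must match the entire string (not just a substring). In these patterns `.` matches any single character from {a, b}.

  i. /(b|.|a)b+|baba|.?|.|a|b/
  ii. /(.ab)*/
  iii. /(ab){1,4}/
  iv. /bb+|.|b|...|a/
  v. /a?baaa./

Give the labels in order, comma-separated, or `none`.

ii

i → no match
ii → match
iii → no match — must start with 'ab'
iv → no match
v → no match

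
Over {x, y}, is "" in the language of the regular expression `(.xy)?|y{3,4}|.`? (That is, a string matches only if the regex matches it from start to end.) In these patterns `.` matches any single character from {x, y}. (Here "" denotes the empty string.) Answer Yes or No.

Yes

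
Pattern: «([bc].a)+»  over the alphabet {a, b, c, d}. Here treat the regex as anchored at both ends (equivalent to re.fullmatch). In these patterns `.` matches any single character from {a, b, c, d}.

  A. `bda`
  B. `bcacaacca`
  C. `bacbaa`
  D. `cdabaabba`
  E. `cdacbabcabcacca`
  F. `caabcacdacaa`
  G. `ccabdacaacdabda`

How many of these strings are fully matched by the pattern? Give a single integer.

6

A → match
B → match
C → no match
D → match
E → match
F → match
G → match
Total matched: 6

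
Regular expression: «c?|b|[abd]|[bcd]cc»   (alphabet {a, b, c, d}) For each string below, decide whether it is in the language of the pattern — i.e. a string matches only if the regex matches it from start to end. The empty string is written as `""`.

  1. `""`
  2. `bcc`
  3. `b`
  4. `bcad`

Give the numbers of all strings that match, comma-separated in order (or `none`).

1, 2, 3

1. `""` → match
2. `bcc` → match
3. `b` → match
4. `bcad` → no match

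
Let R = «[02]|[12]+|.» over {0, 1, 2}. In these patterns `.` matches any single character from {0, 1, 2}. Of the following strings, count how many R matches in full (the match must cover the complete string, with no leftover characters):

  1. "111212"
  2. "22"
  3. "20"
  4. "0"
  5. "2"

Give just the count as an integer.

4

1 → match
2 → match
3 → no match
4 → match
5 → match
Total matched: 4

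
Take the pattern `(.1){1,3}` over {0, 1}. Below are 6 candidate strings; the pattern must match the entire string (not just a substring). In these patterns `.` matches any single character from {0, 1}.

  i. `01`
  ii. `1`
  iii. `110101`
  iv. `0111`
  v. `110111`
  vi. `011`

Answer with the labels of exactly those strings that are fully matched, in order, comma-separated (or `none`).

i → match
ii → no match
iii → match
iv → match
v → match
vi → no match

i, iii, iv, v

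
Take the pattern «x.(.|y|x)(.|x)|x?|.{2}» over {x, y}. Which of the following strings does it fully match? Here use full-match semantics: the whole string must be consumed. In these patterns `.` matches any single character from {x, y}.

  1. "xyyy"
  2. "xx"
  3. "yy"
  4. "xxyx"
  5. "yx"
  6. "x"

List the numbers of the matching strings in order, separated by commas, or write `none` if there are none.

1 → match
2 → match
3 → match
4 → match
5 → match
6 → match

1, 2, 3, 4, 5, 6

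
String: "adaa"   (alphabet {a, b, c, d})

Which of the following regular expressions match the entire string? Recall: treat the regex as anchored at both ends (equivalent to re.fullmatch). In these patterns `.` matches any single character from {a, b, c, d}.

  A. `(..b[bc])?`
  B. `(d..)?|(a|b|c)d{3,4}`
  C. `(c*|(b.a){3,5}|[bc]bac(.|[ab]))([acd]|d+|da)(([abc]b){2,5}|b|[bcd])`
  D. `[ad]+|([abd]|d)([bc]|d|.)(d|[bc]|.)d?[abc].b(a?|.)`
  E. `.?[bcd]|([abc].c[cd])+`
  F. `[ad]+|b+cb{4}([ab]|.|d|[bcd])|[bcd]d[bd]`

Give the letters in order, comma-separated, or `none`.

D, F

A → no match
B → no match
C → no match
D → match
E → no match
F → match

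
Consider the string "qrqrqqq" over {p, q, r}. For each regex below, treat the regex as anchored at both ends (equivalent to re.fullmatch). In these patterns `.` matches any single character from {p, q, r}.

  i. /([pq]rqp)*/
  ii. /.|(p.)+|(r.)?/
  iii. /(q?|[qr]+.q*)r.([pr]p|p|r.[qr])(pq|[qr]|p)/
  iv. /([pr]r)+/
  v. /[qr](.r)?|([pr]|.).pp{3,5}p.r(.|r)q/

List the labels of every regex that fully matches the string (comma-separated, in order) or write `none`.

i → no match
ii → no match
iii → match
iv → no match — must end with "r"
v → no match

iii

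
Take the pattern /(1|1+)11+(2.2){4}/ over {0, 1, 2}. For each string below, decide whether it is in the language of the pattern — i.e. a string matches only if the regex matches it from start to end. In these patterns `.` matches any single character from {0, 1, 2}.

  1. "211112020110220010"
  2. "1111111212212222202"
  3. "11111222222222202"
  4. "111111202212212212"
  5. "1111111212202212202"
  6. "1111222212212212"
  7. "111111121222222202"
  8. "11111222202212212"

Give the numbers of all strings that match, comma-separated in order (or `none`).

1 → no match — must start with "1"
2 → match
3 → match
4 → match
5 → match
6 → match
7 → no match
8 → match

2, 3, 4, 5, 6, 8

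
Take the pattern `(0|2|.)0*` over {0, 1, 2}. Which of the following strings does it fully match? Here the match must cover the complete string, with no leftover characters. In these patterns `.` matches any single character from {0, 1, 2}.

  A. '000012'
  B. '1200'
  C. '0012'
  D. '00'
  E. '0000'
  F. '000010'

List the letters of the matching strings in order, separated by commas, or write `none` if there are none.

A → no match
B → no match
C → no match
D → match
E → match
F → no match

D, E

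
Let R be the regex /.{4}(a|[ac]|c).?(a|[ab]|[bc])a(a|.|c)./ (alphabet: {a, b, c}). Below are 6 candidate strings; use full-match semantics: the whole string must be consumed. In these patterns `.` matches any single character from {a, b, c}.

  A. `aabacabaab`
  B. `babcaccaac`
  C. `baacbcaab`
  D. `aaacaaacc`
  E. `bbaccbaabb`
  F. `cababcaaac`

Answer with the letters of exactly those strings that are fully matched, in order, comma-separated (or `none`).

A → match
B → match
C → no match
D → match
E → match
F → no match

A, B, D, E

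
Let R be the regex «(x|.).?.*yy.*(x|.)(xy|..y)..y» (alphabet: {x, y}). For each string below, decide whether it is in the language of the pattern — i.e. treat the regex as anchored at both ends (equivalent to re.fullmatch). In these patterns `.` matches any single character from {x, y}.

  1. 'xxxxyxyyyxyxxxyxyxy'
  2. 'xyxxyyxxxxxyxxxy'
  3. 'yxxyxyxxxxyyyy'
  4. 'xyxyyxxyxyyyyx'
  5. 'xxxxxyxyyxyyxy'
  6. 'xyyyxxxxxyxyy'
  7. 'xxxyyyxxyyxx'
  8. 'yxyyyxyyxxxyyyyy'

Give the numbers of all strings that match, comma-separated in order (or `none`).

6, 8

1 → no match
2 → no match
3 → no match
4 → no match — must end with 'y'
5 → no match
6 → match
7. 'xxxyyyxxyyxx' → no match — must end with 'y'
8 → match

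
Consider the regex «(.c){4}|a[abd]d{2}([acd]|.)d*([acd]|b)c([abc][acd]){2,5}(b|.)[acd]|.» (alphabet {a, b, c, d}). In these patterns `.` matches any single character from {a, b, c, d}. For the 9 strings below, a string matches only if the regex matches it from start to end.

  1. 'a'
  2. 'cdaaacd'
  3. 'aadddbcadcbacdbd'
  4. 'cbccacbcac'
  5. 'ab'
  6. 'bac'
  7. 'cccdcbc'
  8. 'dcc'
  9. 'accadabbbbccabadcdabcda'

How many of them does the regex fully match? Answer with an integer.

1. 'a' → match
2. 'cdaaacd' → no match
3 → no match
4. 'cbccacbcac' → no match
5. 'ab' → no match
6. 'bac' → no match
7. 'cccdcbc' → no match
8. 'dcc' → no match
9 → no match
Total matched: 1

1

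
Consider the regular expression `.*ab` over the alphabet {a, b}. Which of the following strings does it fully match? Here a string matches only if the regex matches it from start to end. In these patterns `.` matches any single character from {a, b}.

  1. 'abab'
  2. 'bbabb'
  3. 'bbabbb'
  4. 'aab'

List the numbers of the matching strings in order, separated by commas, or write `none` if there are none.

1, 4

1. 'abab' → match
2. 'bbabb' → no match — must end with 'ab'
3. 'bbabbb' → no match — must end with 'ab'
4. 'aab' → match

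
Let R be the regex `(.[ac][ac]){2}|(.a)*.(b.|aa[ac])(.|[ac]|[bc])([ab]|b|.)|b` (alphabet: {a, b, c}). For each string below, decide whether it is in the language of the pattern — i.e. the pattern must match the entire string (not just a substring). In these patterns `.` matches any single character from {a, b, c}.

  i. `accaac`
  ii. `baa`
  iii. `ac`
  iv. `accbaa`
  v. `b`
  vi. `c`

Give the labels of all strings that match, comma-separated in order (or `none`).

i, iv, v

i. `accaac` → match
ii. `baa` → no match
iii. `ac` → no match
iv. `accbaa` → match
v. `b` → match
vi. `c` → no match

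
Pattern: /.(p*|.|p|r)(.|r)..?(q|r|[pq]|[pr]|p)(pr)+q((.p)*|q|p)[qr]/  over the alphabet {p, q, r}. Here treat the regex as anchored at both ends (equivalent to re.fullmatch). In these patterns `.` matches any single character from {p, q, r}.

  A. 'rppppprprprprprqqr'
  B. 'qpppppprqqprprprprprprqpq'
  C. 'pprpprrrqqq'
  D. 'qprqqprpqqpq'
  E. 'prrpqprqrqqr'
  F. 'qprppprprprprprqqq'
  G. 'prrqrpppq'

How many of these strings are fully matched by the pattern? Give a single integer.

A → match
B → match
C → no match
D → no match
E → no match
F → match
G → no match
Total matched: 3

3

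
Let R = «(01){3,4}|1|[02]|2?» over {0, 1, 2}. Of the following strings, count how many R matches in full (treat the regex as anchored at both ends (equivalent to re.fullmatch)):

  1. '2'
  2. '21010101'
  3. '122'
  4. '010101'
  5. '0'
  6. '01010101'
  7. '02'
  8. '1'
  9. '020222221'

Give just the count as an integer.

1 → match
2 → no match
3 → no match
4 → match
5 → match
6 → match
7 → no match
8 → match
9 → no match
Total matched: 5

5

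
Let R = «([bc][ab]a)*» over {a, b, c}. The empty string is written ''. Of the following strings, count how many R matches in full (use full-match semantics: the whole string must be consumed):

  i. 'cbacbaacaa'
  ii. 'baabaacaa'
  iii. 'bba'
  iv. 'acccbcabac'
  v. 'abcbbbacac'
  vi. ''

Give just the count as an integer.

i → no match
ii → match
iii → match
iv → no match
v → no match
vi → match
Total matched: 3

3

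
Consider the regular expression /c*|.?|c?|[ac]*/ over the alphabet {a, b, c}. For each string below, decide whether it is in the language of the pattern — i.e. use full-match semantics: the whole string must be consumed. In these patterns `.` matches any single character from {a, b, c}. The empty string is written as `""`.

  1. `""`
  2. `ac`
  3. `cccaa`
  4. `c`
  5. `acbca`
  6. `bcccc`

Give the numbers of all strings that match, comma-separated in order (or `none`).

1, 2, 3, 4

1 → match
2 → match
3 → match
4 → match
5 → no match
6 → no match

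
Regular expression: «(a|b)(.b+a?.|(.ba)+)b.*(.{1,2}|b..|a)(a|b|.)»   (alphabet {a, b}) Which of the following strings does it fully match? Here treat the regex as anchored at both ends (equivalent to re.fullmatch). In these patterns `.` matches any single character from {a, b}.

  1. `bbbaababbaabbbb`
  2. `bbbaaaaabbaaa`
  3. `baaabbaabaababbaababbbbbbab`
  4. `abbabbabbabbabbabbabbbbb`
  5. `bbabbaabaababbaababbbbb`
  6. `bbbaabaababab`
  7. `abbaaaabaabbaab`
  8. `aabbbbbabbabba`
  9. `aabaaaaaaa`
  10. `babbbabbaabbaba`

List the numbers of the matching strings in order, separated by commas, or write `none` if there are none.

1, 4, 6, 8, 10

1 → match
2 → no match
3 → no match
4 → match
5 → no match
6 → match
7 → no match
8 → match
9 → no match
10 → match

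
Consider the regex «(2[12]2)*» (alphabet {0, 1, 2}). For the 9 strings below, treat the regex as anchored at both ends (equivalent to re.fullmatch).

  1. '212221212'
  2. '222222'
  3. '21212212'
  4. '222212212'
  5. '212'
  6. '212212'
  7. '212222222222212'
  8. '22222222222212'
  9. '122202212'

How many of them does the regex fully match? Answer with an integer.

1 → no match
2 → match
3 → no match
4 → match
5 → match
6 → match
7 → match
8 → no match
9 → no match
Total matched: 5

5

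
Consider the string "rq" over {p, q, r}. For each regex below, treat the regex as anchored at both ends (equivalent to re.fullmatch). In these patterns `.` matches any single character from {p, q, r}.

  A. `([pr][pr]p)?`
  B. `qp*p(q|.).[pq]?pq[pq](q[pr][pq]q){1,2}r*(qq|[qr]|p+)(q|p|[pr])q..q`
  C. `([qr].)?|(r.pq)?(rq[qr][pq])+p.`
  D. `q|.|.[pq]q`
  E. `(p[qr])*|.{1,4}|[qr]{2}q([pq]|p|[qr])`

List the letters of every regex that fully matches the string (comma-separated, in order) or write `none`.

A → no match
B → no match — must start with "q"
C → match
D → no match
E → match

C, E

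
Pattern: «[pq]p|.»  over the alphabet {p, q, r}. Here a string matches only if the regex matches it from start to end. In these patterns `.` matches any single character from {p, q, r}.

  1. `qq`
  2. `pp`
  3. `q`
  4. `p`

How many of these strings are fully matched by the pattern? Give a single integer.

3

1 → no match
2 → match
3 → match
4 → match
Total matched: 3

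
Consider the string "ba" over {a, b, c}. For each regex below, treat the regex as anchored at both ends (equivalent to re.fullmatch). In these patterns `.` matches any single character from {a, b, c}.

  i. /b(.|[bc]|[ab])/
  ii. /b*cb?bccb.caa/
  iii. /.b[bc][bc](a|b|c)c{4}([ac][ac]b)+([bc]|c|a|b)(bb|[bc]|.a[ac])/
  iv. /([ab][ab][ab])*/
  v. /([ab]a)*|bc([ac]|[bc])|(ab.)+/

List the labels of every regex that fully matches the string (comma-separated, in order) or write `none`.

i, v

i → match
ii → no match — must end with "caa"
iii → no match
iv → no match
v → match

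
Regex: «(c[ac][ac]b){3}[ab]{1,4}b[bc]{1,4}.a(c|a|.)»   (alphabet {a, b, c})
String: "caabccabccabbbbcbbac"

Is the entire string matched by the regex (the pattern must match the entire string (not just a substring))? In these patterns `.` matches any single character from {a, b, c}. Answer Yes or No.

Yes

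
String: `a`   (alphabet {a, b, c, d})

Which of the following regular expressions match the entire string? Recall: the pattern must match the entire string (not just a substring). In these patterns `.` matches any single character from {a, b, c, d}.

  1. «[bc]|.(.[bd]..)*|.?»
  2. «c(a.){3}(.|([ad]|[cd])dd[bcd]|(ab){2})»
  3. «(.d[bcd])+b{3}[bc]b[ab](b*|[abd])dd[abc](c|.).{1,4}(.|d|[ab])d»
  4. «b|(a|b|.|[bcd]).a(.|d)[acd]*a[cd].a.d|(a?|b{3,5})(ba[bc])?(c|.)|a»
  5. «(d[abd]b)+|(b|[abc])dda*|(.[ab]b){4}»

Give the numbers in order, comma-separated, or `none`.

1 → match
2 → no match — must start with `ca`
3 → no match — must end with `d`
4 → match
5 → no match

1, 4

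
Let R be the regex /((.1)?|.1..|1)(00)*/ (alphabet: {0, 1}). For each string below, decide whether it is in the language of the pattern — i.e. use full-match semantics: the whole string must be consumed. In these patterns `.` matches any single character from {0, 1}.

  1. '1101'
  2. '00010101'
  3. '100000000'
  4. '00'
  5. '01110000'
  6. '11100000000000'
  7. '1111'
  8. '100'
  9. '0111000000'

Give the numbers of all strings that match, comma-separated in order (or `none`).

1, 3, 4, 5, 6, 7, 8, 9

1 → match
2 → no match
3 → match
4 → match
5 → match
6 → match
7 → match
8 → match
9 → match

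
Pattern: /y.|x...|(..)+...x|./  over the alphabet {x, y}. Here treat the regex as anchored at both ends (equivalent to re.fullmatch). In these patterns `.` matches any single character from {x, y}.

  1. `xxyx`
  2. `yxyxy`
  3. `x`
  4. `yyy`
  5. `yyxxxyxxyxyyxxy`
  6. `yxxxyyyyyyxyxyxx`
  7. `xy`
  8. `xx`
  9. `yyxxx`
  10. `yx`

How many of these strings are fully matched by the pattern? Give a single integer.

4

1 → match
2 → no match
3 → match
4 → no match
5 → no match
6 → match
7 → no match
8 → no match
9 → no match
10 → match
Total matched: 4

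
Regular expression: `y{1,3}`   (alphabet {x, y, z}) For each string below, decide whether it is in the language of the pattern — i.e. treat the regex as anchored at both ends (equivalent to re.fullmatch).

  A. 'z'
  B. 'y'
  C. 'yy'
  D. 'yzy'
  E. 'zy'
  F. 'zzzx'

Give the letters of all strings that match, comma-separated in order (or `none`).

A. 'z' → no match — must start with 'y'
B. 'y' → match
C. 'yy' → match
D. 'yzy' → no match
E. 'zy' → no match — must start with 'y'
F. 'zzzx' → no match — must start with 'y'

B, C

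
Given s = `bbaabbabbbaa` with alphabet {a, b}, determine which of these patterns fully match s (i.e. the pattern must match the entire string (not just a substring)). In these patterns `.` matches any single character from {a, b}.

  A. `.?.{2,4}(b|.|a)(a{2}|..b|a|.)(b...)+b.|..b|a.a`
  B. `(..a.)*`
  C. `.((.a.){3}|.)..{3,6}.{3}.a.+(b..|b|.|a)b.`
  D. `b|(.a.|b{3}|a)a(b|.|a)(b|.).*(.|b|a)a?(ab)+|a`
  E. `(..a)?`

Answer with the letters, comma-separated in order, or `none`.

B

A → no match
B → match
C → no match
D → no match
E → no match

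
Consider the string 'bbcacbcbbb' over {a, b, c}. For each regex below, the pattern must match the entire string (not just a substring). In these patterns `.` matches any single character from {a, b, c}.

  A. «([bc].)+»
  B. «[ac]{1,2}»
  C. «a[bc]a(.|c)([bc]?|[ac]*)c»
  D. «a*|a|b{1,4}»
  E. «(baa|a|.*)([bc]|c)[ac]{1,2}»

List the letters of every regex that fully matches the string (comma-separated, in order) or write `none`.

A → match
B → no match
C → no match — must start with 'a'
D → no match
E → no match

A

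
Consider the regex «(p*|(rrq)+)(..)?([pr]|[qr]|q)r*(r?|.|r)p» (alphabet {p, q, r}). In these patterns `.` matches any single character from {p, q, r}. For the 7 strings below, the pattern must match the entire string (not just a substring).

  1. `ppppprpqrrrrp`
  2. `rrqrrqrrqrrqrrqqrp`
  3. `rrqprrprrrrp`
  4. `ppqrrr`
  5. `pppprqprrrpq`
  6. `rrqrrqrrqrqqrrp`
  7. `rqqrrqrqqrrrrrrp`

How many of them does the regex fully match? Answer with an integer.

1 → match
2 → match
3. `rrqprrprrrrp` → no match
4. `ppqrrr` → no match — must end with `p`
5. `pppprqprrrpq` → no match — must end with `p`
6 → match
7 → no match
Total matched: 3

3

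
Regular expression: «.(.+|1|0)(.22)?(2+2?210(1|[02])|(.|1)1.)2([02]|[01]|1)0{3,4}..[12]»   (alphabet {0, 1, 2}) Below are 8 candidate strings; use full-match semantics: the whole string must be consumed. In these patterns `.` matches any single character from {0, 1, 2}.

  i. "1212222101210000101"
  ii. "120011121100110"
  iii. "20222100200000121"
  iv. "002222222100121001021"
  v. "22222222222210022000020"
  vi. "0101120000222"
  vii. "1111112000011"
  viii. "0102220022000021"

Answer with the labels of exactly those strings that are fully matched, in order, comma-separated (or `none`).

i → match
ii → no match
iii → match
iv → no match
v → no match
vi → match
vii → no match
viii → no match

i, iii, vi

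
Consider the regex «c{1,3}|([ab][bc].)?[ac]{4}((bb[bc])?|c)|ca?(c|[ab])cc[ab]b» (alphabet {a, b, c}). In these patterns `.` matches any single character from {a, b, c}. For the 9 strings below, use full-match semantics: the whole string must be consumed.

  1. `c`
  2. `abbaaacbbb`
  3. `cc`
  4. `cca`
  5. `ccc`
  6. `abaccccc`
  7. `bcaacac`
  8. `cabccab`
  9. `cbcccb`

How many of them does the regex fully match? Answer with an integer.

1 → match
2 → match
3 → match
4 → no match
5 → match
6 → match
7 → match
8 → match
9 → no match
Total matched: 7

7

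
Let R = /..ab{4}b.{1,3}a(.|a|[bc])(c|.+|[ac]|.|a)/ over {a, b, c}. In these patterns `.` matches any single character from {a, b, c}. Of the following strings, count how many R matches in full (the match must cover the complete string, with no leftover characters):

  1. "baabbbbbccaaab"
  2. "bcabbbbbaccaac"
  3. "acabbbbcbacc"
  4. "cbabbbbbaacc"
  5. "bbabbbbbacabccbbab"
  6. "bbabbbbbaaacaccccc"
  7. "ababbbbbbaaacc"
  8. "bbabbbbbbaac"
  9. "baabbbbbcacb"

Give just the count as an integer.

1 → match
2 → match
3 → no match
4 → match
5 → match
6 → match
7 → match
8 → match
9 → match
Total matched: 8

8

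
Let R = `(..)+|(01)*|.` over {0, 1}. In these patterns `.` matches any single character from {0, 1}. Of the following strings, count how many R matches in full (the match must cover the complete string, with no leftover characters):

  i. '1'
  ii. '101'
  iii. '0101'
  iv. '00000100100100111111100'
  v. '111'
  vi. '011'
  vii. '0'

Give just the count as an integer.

3

i → match
ii → no match
iii → match
iv → no match
v → no match
vi → no match
vii → match
Total matched: 3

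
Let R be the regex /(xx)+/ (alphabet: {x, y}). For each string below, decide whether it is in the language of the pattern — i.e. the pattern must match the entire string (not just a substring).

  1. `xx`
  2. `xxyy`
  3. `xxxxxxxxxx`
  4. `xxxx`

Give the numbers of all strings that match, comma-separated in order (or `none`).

1 → match
2 → no match — must end with `xx`
3 → match
4 → match

1, 3, 4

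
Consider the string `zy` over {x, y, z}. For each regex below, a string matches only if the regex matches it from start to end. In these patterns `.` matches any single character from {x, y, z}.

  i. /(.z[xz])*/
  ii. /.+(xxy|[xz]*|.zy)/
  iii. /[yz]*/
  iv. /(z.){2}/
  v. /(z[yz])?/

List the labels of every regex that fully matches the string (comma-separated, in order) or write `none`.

ii, iii, v

i → no match
ii → match
iii → match
iv → no match
v → match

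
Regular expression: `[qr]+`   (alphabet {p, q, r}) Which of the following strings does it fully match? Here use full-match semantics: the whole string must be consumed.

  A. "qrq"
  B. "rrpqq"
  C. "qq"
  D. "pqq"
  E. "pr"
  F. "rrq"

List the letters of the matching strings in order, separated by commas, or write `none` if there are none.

A, C, F

A. "qrq" → match
B. "rrpqq" → no match
C. "qq" → match
D. "pqq" → no match
E. "pr" → no match
F. "rrq" → match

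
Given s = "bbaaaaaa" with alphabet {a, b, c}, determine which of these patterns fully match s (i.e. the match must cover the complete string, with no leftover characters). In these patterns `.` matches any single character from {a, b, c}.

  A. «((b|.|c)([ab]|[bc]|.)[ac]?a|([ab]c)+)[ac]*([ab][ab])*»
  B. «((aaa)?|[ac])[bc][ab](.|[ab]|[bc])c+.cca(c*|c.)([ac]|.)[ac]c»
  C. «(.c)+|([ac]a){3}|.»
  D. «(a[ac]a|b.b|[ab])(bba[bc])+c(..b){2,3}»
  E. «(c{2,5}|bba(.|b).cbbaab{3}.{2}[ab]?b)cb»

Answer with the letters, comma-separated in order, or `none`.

A → match
B → no match — must end with "c"
C → no match
D → no match — must end with "b"
E → no match — must end with "cb"

A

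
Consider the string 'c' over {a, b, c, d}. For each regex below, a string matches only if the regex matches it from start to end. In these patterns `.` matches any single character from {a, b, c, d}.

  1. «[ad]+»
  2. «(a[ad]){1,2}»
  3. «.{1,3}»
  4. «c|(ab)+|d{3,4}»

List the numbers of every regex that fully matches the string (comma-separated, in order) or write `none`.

1 → no match
2 → no match — must start with 'a'
3 → match
4 → match

3, 4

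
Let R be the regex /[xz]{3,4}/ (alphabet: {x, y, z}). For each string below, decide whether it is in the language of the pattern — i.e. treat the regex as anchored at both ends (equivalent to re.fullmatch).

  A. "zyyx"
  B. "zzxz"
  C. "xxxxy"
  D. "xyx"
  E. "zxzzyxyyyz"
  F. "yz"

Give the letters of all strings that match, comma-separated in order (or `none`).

B

A → no match
B → match
C → no match
D → no match
E → no match
F → no match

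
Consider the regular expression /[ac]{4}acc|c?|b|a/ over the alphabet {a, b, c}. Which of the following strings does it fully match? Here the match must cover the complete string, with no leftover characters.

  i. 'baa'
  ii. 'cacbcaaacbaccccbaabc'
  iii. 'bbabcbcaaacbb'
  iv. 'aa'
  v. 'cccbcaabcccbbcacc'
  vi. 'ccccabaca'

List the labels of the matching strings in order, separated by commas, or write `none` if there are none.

i. 'baa' → no match
ii → no match
iii → no match
iv. 'aa' → no match
v → no match
vi. 'ccccabaca' → no match

none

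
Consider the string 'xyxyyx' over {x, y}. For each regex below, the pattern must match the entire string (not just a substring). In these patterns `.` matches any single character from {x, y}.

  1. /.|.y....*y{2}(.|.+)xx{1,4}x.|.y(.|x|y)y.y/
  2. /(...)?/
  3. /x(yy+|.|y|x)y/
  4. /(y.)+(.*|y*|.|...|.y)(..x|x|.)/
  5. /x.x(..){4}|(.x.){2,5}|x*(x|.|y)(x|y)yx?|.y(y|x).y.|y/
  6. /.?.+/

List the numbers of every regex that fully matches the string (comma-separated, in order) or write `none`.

5, 6

1 → no match
2 → no match
3 → no match — must end with 'y'
4 → no match — must start with 'y'
5 → match
6 → match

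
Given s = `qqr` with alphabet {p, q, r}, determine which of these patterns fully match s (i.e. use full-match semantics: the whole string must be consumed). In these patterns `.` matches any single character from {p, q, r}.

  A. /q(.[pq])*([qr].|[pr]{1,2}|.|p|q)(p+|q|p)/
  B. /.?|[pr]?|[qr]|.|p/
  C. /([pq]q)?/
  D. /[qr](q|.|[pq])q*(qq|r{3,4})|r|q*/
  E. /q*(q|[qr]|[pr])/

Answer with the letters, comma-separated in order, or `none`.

E

A → no match
B → no match
C → no match
D → no match
E → match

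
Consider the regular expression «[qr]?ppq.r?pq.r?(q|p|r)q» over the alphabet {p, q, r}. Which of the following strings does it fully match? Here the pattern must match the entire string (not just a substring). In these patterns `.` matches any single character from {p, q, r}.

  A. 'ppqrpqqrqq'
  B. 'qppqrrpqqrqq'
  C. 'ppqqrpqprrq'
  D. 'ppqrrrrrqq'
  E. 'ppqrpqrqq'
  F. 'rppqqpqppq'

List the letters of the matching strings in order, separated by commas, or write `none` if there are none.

A. 'ppqrpqqrqq' → match
B. 'qppqrrpqqrqq' → match
C. 'ppqqrpqprrq' → match
D. 'ppqrrrrrqq' → no match
E. 'ppqrpqrqq' → match
F. 'rppqqpqppq' → match

A, B, C, E, F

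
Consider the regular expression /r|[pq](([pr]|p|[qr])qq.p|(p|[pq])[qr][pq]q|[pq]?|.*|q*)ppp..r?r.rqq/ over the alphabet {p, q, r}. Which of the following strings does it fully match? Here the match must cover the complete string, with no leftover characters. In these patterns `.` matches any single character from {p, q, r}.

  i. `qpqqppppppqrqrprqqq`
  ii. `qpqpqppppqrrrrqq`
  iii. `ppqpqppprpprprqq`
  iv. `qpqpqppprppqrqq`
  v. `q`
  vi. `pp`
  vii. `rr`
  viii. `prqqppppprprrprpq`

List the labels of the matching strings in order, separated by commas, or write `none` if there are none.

i → no match
ii → match
iii → no match
iv → no match
v. `q` → no match
vi. `pp` → no match
vii. `rr` → no match
viii → no match

ii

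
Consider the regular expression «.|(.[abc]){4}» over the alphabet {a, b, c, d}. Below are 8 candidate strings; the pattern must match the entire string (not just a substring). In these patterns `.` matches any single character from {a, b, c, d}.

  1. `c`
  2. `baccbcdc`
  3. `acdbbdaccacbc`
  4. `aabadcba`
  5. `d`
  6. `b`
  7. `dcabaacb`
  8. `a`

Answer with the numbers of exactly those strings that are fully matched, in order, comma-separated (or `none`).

1, 2, 4, 5, 6, 7, 8

1. `c` → match
2. `baccbcdc` → match
3 → no match
4. `aabadcba` → match
5. `d` → match
6. `b` → match
7. `dcabaacb` → match
8. `a` → match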